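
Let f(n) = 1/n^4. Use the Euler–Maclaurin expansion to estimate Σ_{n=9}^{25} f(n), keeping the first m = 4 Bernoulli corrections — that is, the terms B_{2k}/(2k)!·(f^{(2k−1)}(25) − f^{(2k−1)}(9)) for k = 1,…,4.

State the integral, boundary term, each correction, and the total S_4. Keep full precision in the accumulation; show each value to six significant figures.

S_4 ≈ 0.000518979

The integral term ∫_9^25 1/x^4 dx = 0.000435914.
Boundary: ½(f(9) + f(25)) = ½(0.000152416 + 2.56000e-06) = 7.74879e-05.
Running total after boundary: 0.000513402.
k=1: B_{2}/(2)! × [f^{(1)}(25) − f^{(1)}(9)] = 1/12 × (-4.09600e-07 − (-6.77404e-05)) = 5.61090e-06.
Running total after k=1: 0.000519013.
k=2: B_{4}/(4)! × [f^{(3)}(25) − f^{(3)}(9)] = −1/720 × (-1.96608e-08 − (-2.50890e-05)) = -3.48186e-08.
Running total after k=2: 0.000518978.
k=3: B_{6}/(6)! × [f^{(5)}(25) − f^{(5)}(9)] = 1/30240 × (-1.76161e-09 − (-1.73455e-05)) = 5.73536e-10.
Running total after k=3: 0.000518979.
k=4: B_{8}/(8)! × [f^{(7)}(25) − f^{(7)}(9)] = −1/1209600 × (-2.53672e-10 − (-1.92728e-05)) = -1.59330e-11.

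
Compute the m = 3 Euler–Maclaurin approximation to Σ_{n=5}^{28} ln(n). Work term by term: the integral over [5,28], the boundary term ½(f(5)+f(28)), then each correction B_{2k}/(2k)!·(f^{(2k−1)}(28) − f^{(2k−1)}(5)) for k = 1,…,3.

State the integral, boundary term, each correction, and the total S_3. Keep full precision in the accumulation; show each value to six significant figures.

The integral term ∫_5^28 ln(x) dx = 62.2545.
Boundary: ½(f(5) + f(28)) = ½(1.60944 + 3.33220) = 2.47082.
So far: 64.7254.
Correction k=1: B_{2}/2! · (f^{(1)}(28) − f^{(1)}(5)) = 1/12 · (0.0357143 − 0.200000) = -0.0136905.
Partial sum through k=1: 64.7117.
Correction k=2: B_{4}/4! · (f^{(3)}(28) − f^{(3)}(5)) = −1/720 · (9.11079e-05 − 0.0160000) = 2.20957e-05.
Partial sum through k=2: 64.7117.
Correction k=3: B_{6}/6! · (f^{(5)}(28) − f^{(5)}(5)) = 1/30240 · (1.39451e-06 − 0.00768000) = -2.53922e-07.

S_3 ≈ 64.7117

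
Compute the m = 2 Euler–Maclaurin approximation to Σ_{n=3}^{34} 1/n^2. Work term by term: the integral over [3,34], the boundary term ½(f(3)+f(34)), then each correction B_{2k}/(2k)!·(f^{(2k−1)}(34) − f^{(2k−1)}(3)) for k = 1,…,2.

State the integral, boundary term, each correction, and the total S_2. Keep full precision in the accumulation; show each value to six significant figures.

S_2 ≈ 0.365941

∫_3^34 1/x^2 dx evaluates to 0.303922.
½[f(3) + f(34)] = ½[0.111111 + 0.000865052] = 0.0559881.
Running total after boundary: 0.359910.
Correction k=1: B_{2}/2! · (f^{(1)}(34) − f^{(1)}(3)) = 1/12 · (-5.08854e-05 − (-0.0740741)) = 0.00616860.
After k=1: 0.366078.
Correction k=2: B_{4}/4! · (f^{(3)}(34) − f^{(3)}(3)) = −1/720 · (-5.28222e-07 − (-0.0987654)) = -0.000137173.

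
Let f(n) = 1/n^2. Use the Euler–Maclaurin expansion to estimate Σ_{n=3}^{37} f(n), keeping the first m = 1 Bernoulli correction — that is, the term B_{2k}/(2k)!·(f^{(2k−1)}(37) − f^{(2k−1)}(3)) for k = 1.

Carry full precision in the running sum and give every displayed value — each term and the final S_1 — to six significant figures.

The integral term ∫_3^37 1/x^2 dx = 0.306306.
Boundary: ½(f(3) + f(37)) = ½(0.111111 + 0.000730460) = 0.0559208.
Running total after boundary: 0.362227.
Correction k=1: B_{2}/2! · (f^{(1)}(37) − f^{(1)}(3)) = 1/12 · (-3.94843e-05 − (-0.0740741)) = 0.00616955.

S_1 ≈ 0.368397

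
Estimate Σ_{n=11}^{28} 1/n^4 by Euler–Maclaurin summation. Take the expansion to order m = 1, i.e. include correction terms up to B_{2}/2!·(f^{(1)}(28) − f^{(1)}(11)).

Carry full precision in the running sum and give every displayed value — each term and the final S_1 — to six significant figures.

S_1 ≈ 0.000272268

∫_11^28 1/x^4 dx evaluates to 0.000235254.
Endpoint term: (f(11) + f(28))/2 = (6.83013e-05 + 1.62693e-06)/2 = 3.49641e-05.
Integral + boundary = 0.000270218.
k=1: B_{2}/(2)! × [f^{(1)}(28) − f^{(1)}(11)] = 1/12 × (-2.32418e-07 − (-2.48369e-05)) = 2.05037e-06.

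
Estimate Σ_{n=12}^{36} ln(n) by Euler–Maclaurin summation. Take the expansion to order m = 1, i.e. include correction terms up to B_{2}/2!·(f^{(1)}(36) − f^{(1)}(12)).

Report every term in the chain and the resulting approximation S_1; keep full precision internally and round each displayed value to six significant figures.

Integral: ∫_12^36 ln(x) dx = 75.1878.
Endpoint term: (f(12) + f(36))/2 = (2.48491 + 3.58352)/2 = 3.03421.
So far: 78.2220.
Correction k=1: B_{2}/2! · (f^{(1)}(36) − f^{(1)}(12)) = 1/12 · (0.0277778 − 0.0833333) = -0.00462963.

S_1 ≈ 78.2174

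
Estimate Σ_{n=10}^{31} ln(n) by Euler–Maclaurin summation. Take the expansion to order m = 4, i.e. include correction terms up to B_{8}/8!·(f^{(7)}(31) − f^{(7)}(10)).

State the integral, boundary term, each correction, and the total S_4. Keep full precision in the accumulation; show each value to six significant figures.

S_4 ≈ 65.2904

Integral: ∫_10^31 ln(x) dx = 62.4278.
Endpoint term: (f(10) + f(31))/2 = (2.30259 + 3.43399)/2 = 2.86829.
Running total after boundary: 65.2960.
Correction k=1: B_{2}/2! · (f^{(1)}(31) − f^{(1)}(10)) = 1/12 · (0.0322581 − 0.100000) = -0.00564516.
After k=1: 65.2904.
Correction k=2: B_{4}/4! · (f^{(3)}(31) − f^{(3)}(10)) = −1/720 · (6.71344e-05 − 0.00200000) = 2.68454e-06.
After k=2: 65.2904.
Correction k=3: B_{6}/6! · (f^{(5)}(31) − f^{(5)}(10)) = 1/30240 · (8.38306e-07 − 0.000240000) = -7.90879e-09.
After k=3: 65.2904.
Correction k=4: B_{8}/8! · (f^{(7)}(31) − f^{(7)}(10)) = −1/1209600 · (2.61698e-08 − 7.20000e-05) = 5.95022e-11.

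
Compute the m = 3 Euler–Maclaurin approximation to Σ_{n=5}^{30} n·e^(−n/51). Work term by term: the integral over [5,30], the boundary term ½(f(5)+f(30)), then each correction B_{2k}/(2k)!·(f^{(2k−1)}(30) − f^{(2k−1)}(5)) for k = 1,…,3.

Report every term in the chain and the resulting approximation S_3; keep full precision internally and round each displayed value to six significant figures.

The integral term ∫_5^30 x·e^(−x/51) dx = 295.317.
½[f(5) + f(30)] = ½[4.53307 + 16.6592] = 10.5961.
Integral + boundary = 305.913.
Correction k=1: B_{2}/2! · (f^{(1)}(30) − f^{(1)}(5)) = 1/12 · (0.228656 − 0.817730) = -0.0490895.
Running total after k=1: 305.864.
Correction k=2: B_{4}/4! · (f^{(3)}(30) − f^{(3)}(5)) = −1/720 · (0.000514905 − 0.00101152) = 6.89739e-07.
Running total after k=2: 305.864.
Correction k=3: B_{6}/6! · (f^{(5)}(30) − f^{(5)}(5)) = 1/30240 · (3.62130e-07 − 6.56918e-07) = -9.74829e-12.

S_3 ≈ 305.864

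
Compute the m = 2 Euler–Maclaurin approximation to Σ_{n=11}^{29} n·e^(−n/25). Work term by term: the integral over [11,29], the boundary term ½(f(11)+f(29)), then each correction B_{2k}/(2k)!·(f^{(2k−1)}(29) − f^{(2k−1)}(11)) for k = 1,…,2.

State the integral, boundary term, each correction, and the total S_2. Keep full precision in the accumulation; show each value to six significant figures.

Integral: ∫_11^29 x·e^(−x/25) dx = 156.426.
Endpoint term: (f(11) + f(29))/2 = (7.08440 + 9.09110)/2 = 8.08775.
Running total after boundary: 164.514.
Order-1 term: 1/12 · (-0.0501578 − 0.360660) = -0.0342348.
After k=1: 164.480.
Order-2 term: −1/720 · (0.000922903 − 0.00263797) = 2.38204e-06.

S_2 ≈ 164.480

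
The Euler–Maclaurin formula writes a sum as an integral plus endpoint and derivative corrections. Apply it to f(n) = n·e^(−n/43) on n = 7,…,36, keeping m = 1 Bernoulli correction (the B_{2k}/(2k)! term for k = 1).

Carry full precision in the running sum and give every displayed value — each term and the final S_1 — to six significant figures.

S_1 ≈ 367.098

∫_7^36 x·e^(−x/43) dx evaluates to 356.384.
½[f(7) + f(36)] = ½[5.94838 + 15.5850] = 10.7667.
Integral + boundary = 367.151.
Correction k=1: B_{2}/2! · (f^{(1)}(36) − f^{(1)}(7)) = 1/12 · (0.0704749 − 0.711435) = -0.0534133.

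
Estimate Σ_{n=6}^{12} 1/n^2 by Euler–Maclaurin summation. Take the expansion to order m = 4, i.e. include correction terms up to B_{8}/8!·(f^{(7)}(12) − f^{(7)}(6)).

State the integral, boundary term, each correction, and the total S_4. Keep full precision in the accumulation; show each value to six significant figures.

Integral: ∫_6^12 1/x^2 dx = 0.0833333.
Endpoint term: (f(6) + f(12))/2 = (0.0277778 + 0.00694444)/2 = 0.0173611.
So far: 0.100694.
Order-1 term: 1/12 · (-0.00115741 − (-0.00925926)) = 0.000675154.
After k=1: 0.101370.
Order-2 term: −1/720 · (-9.64506e-05 − (-0.00308642)) = -4.15273e-06.
After k=2: 0.101365.
Order-3 term: 1/30240 · (-2.00939e-05 − (-0.00257202)) = 8.43890e-08.
After k=3: 0.101366.
Order-4 term: −1/1209600 · (-7.81429e-06 − (-0.00400091)) = -3.30117e-09.

S_4 ≈ 0.101366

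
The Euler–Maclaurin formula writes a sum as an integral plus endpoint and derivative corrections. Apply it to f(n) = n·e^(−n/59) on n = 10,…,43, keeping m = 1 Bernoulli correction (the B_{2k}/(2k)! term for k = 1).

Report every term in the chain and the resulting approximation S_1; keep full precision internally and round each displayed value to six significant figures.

Integral: ∫_10^43 x·e^(−x/59) dx = 532.735.
Boundary: ½(f(10) + f(43)) = ½(8.44094 + 20.7467) = 14.5938.
So far: 547.329.
Order-1 term: 1/12 · (0.130842 − 0.701027) = -0.0475154.

S_1 ≈ 547.281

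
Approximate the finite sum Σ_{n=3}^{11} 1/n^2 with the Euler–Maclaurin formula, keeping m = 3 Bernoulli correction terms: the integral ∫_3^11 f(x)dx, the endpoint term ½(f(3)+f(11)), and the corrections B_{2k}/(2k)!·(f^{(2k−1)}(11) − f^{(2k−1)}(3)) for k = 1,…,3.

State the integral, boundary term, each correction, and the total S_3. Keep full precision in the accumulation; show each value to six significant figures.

Integral: ∫_3^11 1/x^2 dx = 0.242424.
Endpoint term: (f(3) + f(11))/2 = (0.111111 + 0.00826446)/2 = 0.0596878.
So far: 0.302112.
Order-1 term: 1/12 · (-0.00150263 − (-0.0740741)) = 0.00604762.
Partial sum through k=1: 0.308160.
Order-2 term: −1/720 · (-0.000149021 − (-0.0987654)) = -0.000136967.
Partial sum through k=2: 0.308023.
Order-3 term: 1/30240 · (-3.69474e-05 − (-0.329218)) = 1.08856e-05.

S_3 ≈ 0.308034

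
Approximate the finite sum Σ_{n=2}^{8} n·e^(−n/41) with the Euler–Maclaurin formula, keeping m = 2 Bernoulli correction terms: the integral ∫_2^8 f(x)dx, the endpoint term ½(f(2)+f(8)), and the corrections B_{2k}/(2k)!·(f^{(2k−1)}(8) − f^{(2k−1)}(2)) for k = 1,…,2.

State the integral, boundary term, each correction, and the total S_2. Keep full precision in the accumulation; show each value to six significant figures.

∫_2^8 x·e^(−x/41) dx evaluates to 26.1906.
Boundary: ½(f(2) + f(8)) = ½(1.90478 + 6.58187) = 4.24333.
So far: 30.4339.
Order-1 term: 1/12 · (0.662201 − 0.905932) = -0.0203109.
Partial sum through k=1: 30.4136.
Order-2 term: −1/720 · (0.00137280 − 0.00167205) = 4.15628e-07.

S_2 ≈ 30.4136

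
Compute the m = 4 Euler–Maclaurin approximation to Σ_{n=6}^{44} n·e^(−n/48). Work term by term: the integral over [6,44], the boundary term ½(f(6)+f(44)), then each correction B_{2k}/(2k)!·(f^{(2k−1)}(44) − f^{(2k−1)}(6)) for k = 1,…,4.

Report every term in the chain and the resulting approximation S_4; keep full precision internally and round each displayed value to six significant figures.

The integral term ∫_6^44 x·e^(−x/48) dx = 521.696.
Endpoint term: (f(6) + f(44))/2 = (5.29498 + 17.5934)/2 = 11.4442.
Running total after boundary: 533.140.
k=1: B_{2}/(2)! × [f^{(1)}(44) − f^{(1)}(6)] = 1/12 × (0.0333208 − 0.772185) = -0.0615720.
Partial sum through k=1: 533.079.
k=2: B_{4}/(4)! × [f^{(3)}(44) − f^{(3)}(6)] = −1/720 × (0.000361554 − 0.00110121) = 1.02729e-06.
Partial sum through k=2: 533.079.
k=3: B_{6}/(6)! × [f^{(5)}(44) − f^{(5)}(6)] = 1/30240 × (3.07572e-07 − 8.10444e-07) = -1.66294e-11.
Partial sum through k=3: 533.079.
k=4: B_{8}/(8)! × [f^{(7)}(44) − f^{(7)}(6)] = −1/1209600 × (1.98880e-10 − 4.96065e-10) = 2.45689e-16.

S_4 ≈ 533.079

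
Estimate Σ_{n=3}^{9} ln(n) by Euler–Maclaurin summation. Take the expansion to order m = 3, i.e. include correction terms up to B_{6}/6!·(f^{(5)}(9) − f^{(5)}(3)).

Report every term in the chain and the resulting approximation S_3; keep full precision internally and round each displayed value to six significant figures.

Integral: ∫_3^9 ln(x) dx = 10.4792.
Endpoint term: (f(3) + f(9))/2 = (1.09861 + 2.19722)/2 = 1.64792.
Integral + boundary = 12.1271.
Correction k=1: B_{2}/2! · (f^{(1)}(9) − f^{(1)}(3)) = 1/12 · (0.111111 − 0.333333) = -0.0185185.
Running total after k=1: 12.1086.
Correction k=2: B_{4}/4! · (f^{(3)}(9) − f^{(3)}(3)) = −1/720 · (0.00274348 − 0.0740741) = 9.90703e-05.
Running total after k=2: 12.1087.
Correction k=3: B_{6}/6! · (f^{(5)}(9) − f^{(5)}(3)) = 1/30240 · (0.000406442 − 0.0987654) = -3.25261e-06.

S_3 ≈ 12.1087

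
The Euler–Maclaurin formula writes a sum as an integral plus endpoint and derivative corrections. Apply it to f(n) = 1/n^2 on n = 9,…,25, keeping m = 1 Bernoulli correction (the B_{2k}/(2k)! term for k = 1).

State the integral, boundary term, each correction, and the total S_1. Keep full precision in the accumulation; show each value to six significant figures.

Integral: ∫_9^25 1/x^2 dx = 0.0711111.
½[f(9) + f(25)] = ½[0.0123457 + 0.00160000] = 0.00697284.
So far: 0.0780840.
k=1: B_{2}/(2)! × [f^{(1)}(25) − f^{(1)}(9)] = 1/12 × (-0.000128000 − (-0.00274348)) = 0.000217957.

S_1 ≈ 0.0783019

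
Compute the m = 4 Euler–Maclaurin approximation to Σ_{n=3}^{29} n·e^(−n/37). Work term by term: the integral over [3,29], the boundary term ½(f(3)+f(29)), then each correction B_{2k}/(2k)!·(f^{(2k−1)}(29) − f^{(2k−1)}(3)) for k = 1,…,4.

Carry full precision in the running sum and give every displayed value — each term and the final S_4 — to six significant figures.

Integral: ∫_3^29 x·e^(−x/37) dx = 249.536.
Boundary: ½(f(3) + f(29)) = ½(2.76636 + 13.2436) = 8.00496.
So far: 257.541.
Order-1 term: 1/12 · (0.0987405 − 0.847353) = -0.0623843.
Partial sum through k=1: 257.479.
Order-2 term: −1/720 · (0.000739291 − 0.00196610) = 1.70390e-06.
Partial sum through k=2: 257.479.
Order-3 term: 1/30240 · (1.02736e-06 − 2.42019e-06) = -4.60592e-11.
Partial sum through k=3: 257.479.
Order-4 term: −1/1209600 · (1.10643e-09 − 2.48665e-09) = 1.14106e-15.

S_4 ≈ 257.479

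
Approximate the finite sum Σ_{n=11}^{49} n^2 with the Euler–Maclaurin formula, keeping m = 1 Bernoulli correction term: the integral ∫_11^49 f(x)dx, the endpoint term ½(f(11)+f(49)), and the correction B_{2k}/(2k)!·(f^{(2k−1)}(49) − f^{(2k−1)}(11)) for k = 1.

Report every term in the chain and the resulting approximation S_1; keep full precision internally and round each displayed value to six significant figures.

∫_11^49 x^2 dx evaluates to 38772.7.
Boundary: ½(f(11) + f(49)) = ½(121.000 + 2401.00) = 1261.00.
So far: 40033.7.
Correction k=1: B_{2}/2! · (f^{(1)}(49) − f^{(1)}(11)) = 1/12 · (98.0000 − 22.0000) = 6.33333.

S_1 ≈ 40040.0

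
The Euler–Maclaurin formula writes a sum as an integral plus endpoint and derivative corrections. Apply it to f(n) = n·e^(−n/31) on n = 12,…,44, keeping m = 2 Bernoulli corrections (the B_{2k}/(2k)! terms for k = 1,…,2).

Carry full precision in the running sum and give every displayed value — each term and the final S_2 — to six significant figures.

S_2 ≈ 352.145

∫_12^44 x·e^(−x/31) dx evaluates to 342.793.
Boundary: ½(f(12) + f(44)) = ½(8.14830 + 10.6423) = 9.39529.
So far: 352.188.
k=1: B_{2}/(2)! × [f^{(1)}(44) − f^{(1)}(12)] = 1/12 × (-0.101429 − 0.416177) = -0.0431339.
After k=1: 352.145.
k=2: B_{4}/(4)! × [f^{(3)}(44) − f^{(3)}(12)] = −1/720 × (0.000397826 − 0.00184623) = 2.01167e-06.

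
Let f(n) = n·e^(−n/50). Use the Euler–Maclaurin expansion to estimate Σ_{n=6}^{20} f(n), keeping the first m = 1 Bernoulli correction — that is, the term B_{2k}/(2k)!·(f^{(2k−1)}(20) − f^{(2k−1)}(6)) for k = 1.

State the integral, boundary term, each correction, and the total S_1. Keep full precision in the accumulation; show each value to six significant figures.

∫_6^20 x·e^(−x/50) dx evaluates to 137.257.
½[f(6) + f(20)] = ½[5.32152 + 13.4064] = 9.36396.
Running total after boundary: 146.621.
k=1: B_{2}/(2)! × [f^{(1)}(20) − f^{(1)}(6)] = 1/12 × (0.402192 − 0.780490) = -0.0315248.

S_1 ≈ 146.589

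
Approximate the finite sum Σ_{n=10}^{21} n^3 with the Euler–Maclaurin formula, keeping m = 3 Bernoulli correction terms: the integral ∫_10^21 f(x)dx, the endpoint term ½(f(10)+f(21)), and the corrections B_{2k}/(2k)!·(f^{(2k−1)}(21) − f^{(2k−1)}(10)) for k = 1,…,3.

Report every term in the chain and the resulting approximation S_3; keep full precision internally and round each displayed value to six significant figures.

S_3 ≈ 51336.0

Integral: ∫_10^21 x^3 dx = 46120.2.
Endpoint term: (f(10) + f(21))/2 = (1000.00 + 9261.00)/2 = 5130.50.
So far: 51250.8.
Correction k=1: B_{2}/2! · (f^{(1)}(21) − f^{(1)}(10)) = 1/12 · (1323.00 − 300.000) = 85.2500.
After k=1: 51336.0.
Correction k=2: B_{4}/4! · (f^{(3)}(21) − f^{(3)}(10)) = −1/720 · (6.00000 − 6.00000) = 0.00000.
After k=2: 51336.0.
Correction k=3: B_{6}/6! · (f^{(5)}(21) − f^{(5)}(10)) = 1/30240 · (0.00000 − 0.00000) = 0.00000.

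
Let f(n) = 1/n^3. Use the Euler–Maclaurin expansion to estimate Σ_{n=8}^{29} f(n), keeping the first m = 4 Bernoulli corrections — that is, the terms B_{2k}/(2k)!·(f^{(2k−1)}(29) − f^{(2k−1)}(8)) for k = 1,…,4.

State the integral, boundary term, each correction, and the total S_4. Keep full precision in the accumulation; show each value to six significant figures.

The integral term ∫_8^29 1/x^3 dx = 0.00721797.
Endpoint term: (f(8) + f(29))/2 = (0.00195312 + 4.10021e-05)/2 = 0.000997064.
Running total after boundary: 0.00821503.
k=1: B_{2}/(2)! × [f^{(1)}(29) − f^{(1)}(8)] = 1/12 × (-4.24160e-06 − (-0.000732422)) = 6.06817e-05.
Partial sum through k=1: 0.00827571.
k=2: B_{4}/(4)! × [f^{(3)}(29) − f^{(3)}(8)] = −1/720 × (-1.00870e-07 − (-0.000228882)) = -3.17751e-07.
Partial sum through k=2: 0.00827540.
k=3: B_{6}/(6)! × [f^{(5)}(29) − f^{(5)}(8)] = 1/30240 × (-5.03752e-09 − (-0.000150204)) = 4.96689e-09.
Partial sum through k=3: 0.00827540.
k=4: B_{8}/(8)! × [f^{(7)}(29) − f^{(7)}(8)] = −1/1209600 × (-4.31274e-10 − (-0.000168979)) = -1.39698e-10.

S_4 ≈ 0.00827540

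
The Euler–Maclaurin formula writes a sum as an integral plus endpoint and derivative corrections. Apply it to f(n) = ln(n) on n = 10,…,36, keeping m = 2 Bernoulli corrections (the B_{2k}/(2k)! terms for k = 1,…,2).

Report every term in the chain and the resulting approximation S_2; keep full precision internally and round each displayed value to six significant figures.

Integral: ∫_10^36 ln(x) dx = 79.9808.
Boundary: ½(f(10) + f(36)) = ½(2.30259 + 3.58352) = 2.94305.
Integral + boundary = 82.9239.
Order-1 term: 1/12 · (0.0277778 − 0.100000) = -0.00601852.
After k=1: 82.9179.
Order-2 term: −1/720 · (4.28669e-05 − 0.00200000) = 2.71824e-06.

S_2 ≈ 82.9179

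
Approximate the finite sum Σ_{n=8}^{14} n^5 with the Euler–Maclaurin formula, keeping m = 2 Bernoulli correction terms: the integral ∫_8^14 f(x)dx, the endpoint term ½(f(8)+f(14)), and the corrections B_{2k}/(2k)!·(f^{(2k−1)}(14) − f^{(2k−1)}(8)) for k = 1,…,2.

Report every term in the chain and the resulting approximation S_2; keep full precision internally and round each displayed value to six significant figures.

S_2 ≈ 1.51082e+06

The integral term ∫_8^14 x^5 dx = 1.21123e+06.
½[f(8) + f(14)] = ½[32768.0 + 537824] = 285296.
Integral + boundary = 1.49653e+06.
Order-1 term: 1/12 · (192080 − 20480.0) = 14300.0.
After k=1: 1.51083e+06.
Order-2 term: −1/720 · (11760.0 − 3840.00) = -11.0000.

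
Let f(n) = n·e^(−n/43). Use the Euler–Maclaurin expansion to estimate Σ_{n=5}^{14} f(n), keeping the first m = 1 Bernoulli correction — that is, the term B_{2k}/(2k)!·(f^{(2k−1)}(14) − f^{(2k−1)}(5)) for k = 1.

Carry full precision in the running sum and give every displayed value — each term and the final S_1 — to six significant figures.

S_1 ≈ 74.7981

Integral: ∫_5^14 x·e^(−x/43) dx = 67.5428.
½[f(5) + f(14)] = ½[4.45113 + 10.1095] = 7.28032.
Running total after boundary: 74.8231.
Correction k=1: B_{2}/2! · (f^{(1)}(14) − f^{(1)}(5)) = 1/12 · (0.487003 − 0.786712) = -0.0249758.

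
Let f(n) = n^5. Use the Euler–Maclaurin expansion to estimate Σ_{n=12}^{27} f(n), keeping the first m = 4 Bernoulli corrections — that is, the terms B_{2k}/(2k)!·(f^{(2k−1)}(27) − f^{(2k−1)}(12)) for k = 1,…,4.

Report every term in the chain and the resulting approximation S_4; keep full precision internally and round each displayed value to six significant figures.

S_4 ≈ 7.15840e+07

∫_12^27 x^5 dx evaluates to 6.40724e+07.
Boundary: ½(f(12) + f(27)) = ½(248832 + 1.43489e+07) = 7.29887e+06.
Running total after boundary: 7.13713e+07.
Order-1 term: 1/12 · (2.65720e+06 − 103680) = 212794.
Partial sum through k=1: 7.15841e+07.
Order-2 term: −1/720 · (43740.0 − 8640.00) = -48.7500.
Partial sum through k=2: 7.15840e+07.
Order-3 term: 1/30240 · (120.000 − 120.000) = 0.00000.
Partial sum through k=3: 7.15840e+07.
Order-4 term: −1/1209600 · (0.00000 − 0.00000) = 0.00000.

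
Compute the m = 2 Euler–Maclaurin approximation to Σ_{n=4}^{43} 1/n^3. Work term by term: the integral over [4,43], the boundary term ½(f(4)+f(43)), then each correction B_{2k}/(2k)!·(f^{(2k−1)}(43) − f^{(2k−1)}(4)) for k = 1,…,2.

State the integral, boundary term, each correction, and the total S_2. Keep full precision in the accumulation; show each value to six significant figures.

S_2 ≈ 0.0397545

Integral: ∫_4^43 1/x^3 dx = 0.0309796.
Boundary: ½(f(4) + f(43)) = ½(0.0156250 + 1.25775e-05) = 0.00781879.
Running total after boundary: 0.0387984.
Correction k=1: B_{2}/2! · (f^{(1)}(43) − f^{(1)}(4)) = 1/12 · (-8.77501e-07 − (-0.0117188)) = 0.000976489.
After k=1: 0.0397749.
Correction k=2: B_{4}/4! · (f^{(3)}(43) − f^{(3)}(4)) = −1/720 · (-9.49162e-09 − (-0.0146484)) = -2.03450e-05.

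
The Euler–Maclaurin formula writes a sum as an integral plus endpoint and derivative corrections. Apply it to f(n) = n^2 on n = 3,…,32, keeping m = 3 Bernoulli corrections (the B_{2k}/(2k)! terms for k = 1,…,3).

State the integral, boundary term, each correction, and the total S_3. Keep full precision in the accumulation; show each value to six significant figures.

S_3 ≈ 11435.0

Integral: ∫_3^32 x^2 dx = 10913.7.
Boundary: ½(f(3) + f(32)) = ½(9.00000 + 1024.00) = 516.500.
Integral + boundary = 11430.2.
Order-1 term: 1/12 · (64.0000 − 6.00000) = 4.83333.
Running total after k=1: 11435.0.
Order-2 term: −1/720 · (0.00000 − 0.00000) = 0.00000.
Running total after k=2: 11435.0.
Order-3 term: 1/30240 · (0.00000 − 0.00000) = 0.00000.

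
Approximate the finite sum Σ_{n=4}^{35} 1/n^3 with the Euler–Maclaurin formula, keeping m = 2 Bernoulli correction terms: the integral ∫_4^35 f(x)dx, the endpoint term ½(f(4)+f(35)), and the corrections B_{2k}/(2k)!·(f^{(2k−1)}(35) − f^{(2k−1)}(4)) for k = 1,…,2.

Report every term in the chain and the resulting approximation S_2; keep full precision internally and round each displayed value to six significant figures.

Integral: ∫_4^35 1/x^3 dx = 0.0308418.
½[f(4) + f(35)] = ½[0.0156250 + 2.33236e-05] = 0.00782416.
Running total after boundary: 0.0386660.
k=1: B_{2}/(2)! × [f^{(1)}(35) − f^{(1)}(4)] = 1/12 × (-1.99917e-06 − (-0.0117188)) = 0.000976396.
Running total after k=1: 0.0396424.
k=2: B_{4}/(4)! × [f^{(3)}(35) − f^{(3)}(4)] = −1/720 × (-3.26395e-08 − (-0.0146484)) = -2.03450e-05.

S_2 ≈ 0.0396220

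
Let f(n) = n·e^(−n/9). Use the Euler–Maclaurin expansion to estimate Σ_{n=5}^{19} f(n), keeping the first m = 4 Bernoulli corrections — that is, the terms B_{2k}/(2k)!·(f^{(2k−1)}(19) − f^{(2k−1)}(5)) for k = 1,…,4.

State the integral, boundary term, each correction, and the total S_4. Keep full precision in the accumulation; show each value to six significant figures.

∫_5^19 x·e^(−x/9) dx evaluates to 41.7749.
Endpoint term: (f(5) + f(19))/2 = (2.86877 + 2.30096)/2 = 2.58487.
Integral + boundary = 44.3598.
k=1: B_{2}/(2)! × [f^{(1)}(19) − f^{(1)}(5)] = 1/12 × (-0.134559 − 0.255002) = -0.0324634.
After k=1: 44.3273.
k=2: B_{4}/(4)! × [f^{(3)}(19) − f^{(3)}(5)] = −1/720 × (0.00132898 − 0.0173149) = 2.22027e-05.
After k=2: 44.3273.
k=3: B_{6}/(6)! × [f^{(5)}(19) − f^{(5)}(5)] = 1/30240 × (5.33233e-05 − 0.000388663) = -1.10893e-08.
After k=3: 44.3273.
k=4: B_{8}/(8)! × [f^{(7)}(19) − f^{(7)}(5)] = −1/1209600 × (1.11407e-06 − 6.95754e-06) = 4.83091e-12.

S_4 ≈ 44.3273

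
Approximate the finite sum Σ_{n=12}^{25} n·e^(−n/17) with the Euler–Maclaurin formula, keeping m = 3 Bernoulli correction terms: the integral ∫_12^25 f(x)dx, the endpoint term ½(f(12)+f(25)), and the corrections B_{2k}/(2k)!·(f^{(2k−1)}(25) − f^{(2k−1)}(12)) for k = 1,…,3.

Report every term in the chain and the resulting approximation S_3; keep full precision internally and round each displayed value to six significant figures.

S_3 ≈ 85.1237

Integral: ∫_12^25 x·e^(−x/17) dx = 79.3104.
Endpoint term: (f(12) + f(25))/2 = (5.92407 + 5.74476)/2 = 5.83442.
Integral + boundary = 85.1448.
Order-1 term: 1/12 · (-0.108137 − 0.145198) = -0.0211112.
After k=1: 85.1237.
Order-2 term: −1/720 · (0.00121607 − 0.00391884) = 3.75384e-06.
After k=2: 85.1237.
Order-3 term: 1/30240 · (9.71043e-06 − 2.53815e-05) = -5.18224e-10.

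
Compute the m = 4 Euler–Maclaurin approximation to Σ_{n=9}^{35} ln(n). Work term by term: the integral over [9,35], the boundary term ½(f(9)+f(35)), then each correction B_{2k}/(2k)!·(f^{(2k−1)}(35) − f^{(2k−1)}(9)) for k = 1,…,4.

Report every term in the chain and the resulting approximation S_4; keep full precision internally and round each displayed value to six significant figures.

Integral: ∫_9^35 ln(x) dx = 78.6622.
½[f(9) + f(35)] = ½[2.19722 + 3.55535] = 2.87629.
So far: 81.5384.
Order-1 term: 1/12 · (0.0285714 − 0.111111) = -0.00687831.
Partial sum through k=1: 81.5316.
Order-2 term: −1/720 · (4.66472e-05 − 0.00274348) = 3.74561e-06.
Partial sum through k=2: 81.5316.
Order-3 term: 1/30240 · (4.56952e-07 − 0.000406442) = -1.34254e-08.
Partial sum through k=3: 81.5316.
Order-4 term: −1/1209600 · (1.11907e-08 − 0.000150534) = 1.24440e-10.

S_4 ≈ 81.5316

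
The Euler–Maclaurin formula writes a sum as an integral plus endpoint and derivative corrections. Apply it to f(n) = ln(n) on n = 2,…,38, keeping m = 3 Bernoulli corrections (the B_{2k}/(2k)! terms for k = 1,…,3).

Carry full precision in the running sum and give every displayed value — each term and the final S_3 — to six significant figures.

∫_2^38 ln(x) dx evaluates to 100.842.
½[f(2) + f(38)] = ½[0.693147 + 3.63759] = 2.16537.
So far: 103.007.
Correction k=1: B_{2}/2! · (f^{(1)}(38) − f^{(1)}(2)) = 1/12 · (0.0263158 − 0.500000) = -0.0394737.
After k=1: 102.968.
Correction k=2: B_{4}/4! · (f^{(3)}(38) − f^{(3)}(2)) = −1/720 · (3.64485e-05 − 0.250000) = 0.000347172.
After k=2: 102.968.
Correction k=3: B_{6}/6! · (f^{(5)}(38) − f^{(5)}(2)) = 1/30240 · (3.02896e-07 − 0.750000) = -2.48016e-05.

S_3 ≈ 102.968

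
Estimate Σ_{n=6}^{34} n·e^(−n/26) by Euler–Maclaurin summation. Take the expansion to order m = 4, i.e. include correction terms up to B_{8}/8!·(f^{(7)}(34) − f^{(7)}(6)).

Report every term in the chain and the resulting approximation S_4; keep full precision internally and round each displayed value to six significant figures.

∫_6^34 x·e^(−x/26) dx evaluates to 238.652.
Boundary: ½(f(6) + f(34)) = ½(4.76354 + 9.19508) = 6.97931.
So far: 245.631.
Order-1 term: 1/12 · (-0.0832134 − 0.610710) = -0.0578269.
Running total after k=1: 245.573.
Order-2 term: −1/720 · (0.000677032 − 0.00325230) = 3.57676e-06.
Running total after k=2: 245.573.
Order-3 term: 1/30240 · (2.18515e-06 − 8.28578e-06) = -2.01740e-10.
Running total after k=3: 245.573.
Order-4 term: −1/1209600 · (4.98339e-09 − 1.73971e-08) = 1.02627e-14.

S_4 ≈ 245.573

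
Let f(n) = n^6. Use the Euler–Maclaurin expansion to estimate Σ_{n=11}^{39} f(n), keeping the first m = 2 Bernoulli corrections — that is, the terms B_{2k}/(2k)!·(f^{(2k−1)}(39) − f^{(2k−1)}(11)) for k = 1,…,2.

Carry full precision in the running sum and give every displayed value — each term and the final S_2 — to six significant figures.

The integral term ∫_11^39 x^6 dx = 1.96016e+10.
Boundary: ½(f(11) + f(39)) = ½(1.77156e+06 + 3.51874e+09) = 1.76026e+09.
Running total after boundary: 2.13619e+10.
k=1: B_{2}/(2)! × [f^{(1)}(39) − f^{(1)}(11)] = 1/12 × (5.41345e+08 − 966306) = 4.50316e+07.
After k=1: 2.14069e+10.
k=2: B_{4}/(4)! × [f^{(3)}(39) − f^{(3)}(11)] = −1/720 × (7.11828e+06 − 159720) = -9664.67.

S_2 ≈ 2.14069e+10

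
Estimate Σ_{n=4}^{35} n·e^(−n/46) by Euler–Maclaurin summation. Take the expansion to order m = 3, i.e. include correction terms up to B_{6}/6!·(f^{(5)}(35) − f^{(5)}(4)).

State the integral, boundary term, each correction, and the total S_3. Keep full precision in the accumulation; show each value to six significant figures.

S_3 ≈ 377.389

The integral term ∫_4^35 x·e^(−x/46) dx = 367.438.
Boundary: ½(f(4) + f(35)) = ½(3.66687 + 16.3541) = 10.0105.
Running total after boundary: 377.449.
Correction k=1: B_{2}/2! · (f^{(1)}(35) − f^{(1)}(4)) = 1/12 · (0.111736 − 0.837002) = -0.0604389.
After k=1: 377.389.
Correction k=2: B_{4}/4! · (f^{(3)}(35) − f^{(3)}(4)) = −1/720 · (0.000494450 − 0.00126202) = 1.06607e-06.
After k=2: 377.389.
Correction k=3: B_{6}/6! · (f^{(5)}(35) − f^{(5)}(4)) = 1/30240 · (4.42389e-07 − 1.00590e-06) = -1.86346e-11.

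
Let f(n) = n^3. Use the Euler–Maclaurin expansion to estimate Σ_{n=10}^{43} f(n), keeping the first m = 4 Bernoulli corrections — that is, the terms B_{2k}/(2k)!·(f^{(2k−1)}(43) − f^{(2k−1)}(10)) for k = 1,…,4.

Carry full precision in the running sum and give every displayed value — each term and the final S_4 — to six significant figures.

S_4 ≈ 892891

The integral term ∫_10^43 x^3 dx = 852200.
Endpoint term: (f(10) + f(43))/2 = (1000.00 + 79507.0)/2 = 40253.5.
So far: 892454.
k=1: B_{2}/(2)! × [f^{(1)}(43) − f^{(1)}(10)] = 1/12 × (5547.00 − 300.000) = 437.250.
Running total after k=1: 892891.
k=2: B_{4}/(4)! × [f^{(3)}(43) − f^{(3)}(10)] = −1/720 × (6.00000 − 6.00000) = 0.00000.
Running total after k=2: 892891.
k=3: B_{6}/(6)! × [f^{(5)}(43) − f^{(5)}(10)] = 1/30240 × (0.00000 − 0.00000) = 0.00000.
Running total after k=3: 892891.
k=4: B_{8}/(8)! × [f^{(7)}(43) − f^{(7)}(10)] = −1/1209600 × (0.00000 − 0.00000) = 0.00000.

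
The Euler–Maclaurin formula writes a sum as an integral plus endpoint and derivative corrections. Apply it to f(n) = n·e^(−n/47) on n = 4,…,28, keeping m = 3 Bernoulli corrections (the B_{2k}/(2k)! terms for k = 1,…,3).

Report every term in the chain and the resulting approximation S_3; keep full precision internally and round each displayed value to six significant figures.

S_3 ≈ 268.131

Integral: ∫_4^28 x·e^(−x/47) dx = 258.629.
½[f(4) + f(28)] = ½[3.67366 + 15.4323] = 9.55296.
Running total after boundary: 268.182.
Order-1 term: 1/12 · (0.222806 − 0.840252) = -0.0514538.
After k=1: 268.131.
Order-2 term: −1/720 · (0.000599869 − 0.00121190) = 8.50039e-07.
After k=2: 268.131.
Order-3 term: 1/30240 · (4.97453e-07 − 9.25042e-07) = -1.41398e-11.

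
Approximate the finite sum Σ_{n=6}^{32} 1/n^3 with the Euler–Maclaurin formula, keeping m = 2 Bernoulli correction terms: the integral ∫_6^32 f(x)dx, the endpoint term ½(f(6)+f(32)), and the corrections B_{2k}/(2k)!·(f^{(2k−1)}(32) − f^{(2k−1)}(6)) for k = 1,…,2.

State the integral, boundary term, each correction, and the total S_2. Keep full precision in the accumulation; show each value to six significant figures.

∫_6^32 1/x^3 dx evaluates to 0.0134006.
Endpoint term: (f(6) + f(32))/2 = (0.00462963 + 3.05176e-05)/2 = 0.00233007.
Running total after boundary: 0.0157307.
Order-1 term: 1/12 · (-2.86102e-06 − (-0.00231481)) = 0.000192663.
Partial sum through k=1: 0.0159233.
Order-2 term: −1/720 · (-5.58794e-08 − (-0.00128601)) = -1.78604e-06.

S_2 ≈ 0.0159216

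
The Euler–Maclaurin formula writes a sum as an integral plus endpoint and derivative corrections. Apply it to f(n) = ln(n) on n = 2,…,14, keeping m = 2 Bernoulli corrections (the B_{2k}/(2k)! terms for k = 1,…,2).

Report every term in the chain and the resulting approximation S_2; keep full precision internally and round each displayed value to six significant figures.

Integral: ∫_2^14 ln(x) dx = 23.5605.
Endpoint term: (f(2) + f(14))/2 = (0.693147 + 2.63906)/2 = 1.66610.
So far: 25.2266.
Order-1 term: 1/12 · (0.0714286 − 0.500000) = -0.0357143.
Partial sum through k=1: 25.1909.
Order-2 term: −1/720 · (0.000728863 − 0.250000) = 0.000346210.

S_2 ≈ 25.1912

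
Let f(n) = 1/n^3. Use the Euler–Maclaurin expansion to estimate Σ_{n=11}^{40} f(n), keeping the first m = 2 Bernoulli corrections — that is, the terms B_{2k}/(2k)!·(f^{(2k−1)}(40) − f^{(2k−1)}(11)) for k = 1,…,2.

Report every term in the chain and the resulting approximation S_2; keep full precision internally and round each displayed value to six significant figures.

S_2 ≈ 0.00422013

∫_11^40 1/x^3 dx evaluates to 0.00381973.
Boundary: ½(f(11) + f(40)) = ½(0.000751315 + 1.56250e-05) = 0.000383470.
Integral + boundary = 0.00420320.
Order-1 term: 1/12 · (-1.17187e-06 − (-0.000204904)) = 1.69777e-05.
After k=1: 0.00422018.
Order-2 term: −1/720 · (-1.46484e-08 − (-3.38684e-05)) = -4.70191e-08.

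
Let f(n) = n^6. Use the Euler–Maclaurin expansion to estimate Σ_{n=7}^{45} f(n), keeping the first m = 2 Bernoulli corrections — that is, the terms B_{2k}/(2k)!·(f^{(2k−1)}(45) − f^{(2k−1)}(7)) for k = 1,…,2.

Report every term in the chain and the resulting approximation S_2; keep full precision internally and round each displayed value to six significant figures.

∫_7^45 x^6 dx evaluates to 5.33812e+10.
Endpoint term: (f(7) + f(45))/2 = (117649 + 8.30377e+09)/2 = 4.15194e+09.
Integral + boundary = 5.75332e+10.
k=1: B_{2}/(2)! × [f^{(1)}(45) − f^{(1)}(7)] = 1/12 × (1.10717e+09 − 100842) = 9.22557e+07.
After k=1: 5.76254e+10.
k=2: B_{4}/(4)! × [f^{(3)}(45) − f^{(3)}(7)] = −1/720 × (1.09350e+07 − 41160.0) = -15130.3.

S_2 ≈ 5.76254e+10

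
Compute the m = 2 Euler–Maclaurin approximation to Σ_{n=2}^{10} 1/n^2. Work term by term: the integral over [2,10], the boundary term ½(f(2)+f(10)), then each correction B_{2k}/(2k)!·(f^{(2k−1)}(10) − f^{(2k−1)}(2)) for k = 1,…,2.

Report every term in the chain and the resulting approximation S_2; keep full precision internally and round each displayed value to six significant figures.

∫_2^10 1/x^2 dx evaluates to 0.400000.
Endpoint term: (f(2) + f(10))/2 = (0.250000 + 0.0100000)/2 = 0.130000.
Running total after boundary: 0.530000.
Order-1 term: 1/12 · (-0.00200000 − (-0.250000)) = 0.0206667.
After k=1: 0.550667.
Order-2 term: −1/720 · (-0.000240000 − (-0.750000)) = -0.00104133.

S_2 ≈ 0.549625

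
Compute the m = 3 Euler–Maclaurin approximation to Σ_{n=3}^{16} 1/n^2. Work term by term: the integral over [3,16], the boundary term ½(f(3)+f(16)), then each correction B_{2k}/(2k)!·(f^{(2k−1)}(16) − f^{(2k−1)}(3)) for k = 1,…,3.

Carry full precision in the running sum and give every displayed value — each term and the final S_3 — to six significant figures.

Integral: ∫_3^16 1/x^2 dx = 0.270833.
Boundary: ½(f(3) + f(16)) = ½(0.111111 + 0.00390625) = 0.0575087.
So far: 0.328342.
Order-1 term: 1/12 · (-0.000488281 − (-0.0740741)) = 0.00613215.
After k=1: 0.334474.
Order-2 term: −1/720 · (-2.28882e-05 − (-0.0987654)) = -0.000137142.
After k=2: 0.334337.
Order-3 term: 1/30240 · (-2.68221e-06 − (-0.329218)) = 1.08868e-05.

S_3 ≈ 0.334348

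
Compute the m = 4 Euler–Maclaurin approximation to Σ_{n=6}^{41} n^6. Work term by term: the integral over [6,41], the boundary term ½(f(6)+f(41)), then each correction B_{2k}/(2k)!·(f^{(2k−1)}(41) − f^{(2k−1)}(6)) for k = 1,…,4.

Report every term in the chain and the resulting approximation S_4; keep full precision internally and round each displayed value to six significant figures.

The integral term ∫_6^41 x^6 dx = 2.78220e+10.
Boundary: ½(f(6) + f(41)) = ½(46656.0 + 4.75010e+09) = 2.37508e+09.
Running total after boundary: 3.01971e+10.
Order-1 term: 1/12 · (6.95137e+08 − 46656.0) = 5.79242e+07.
Partial sum through k=1: 3.02550e+10.
Order-2 term: −1/720 · (8.27052e+06 − 25920.0) = -11450.8.
Partial sum through k=2: 3.02550e+10.
Order-3 term: 1/30240 · (29520.0 − 4320.00) = 0.833333.
Partial sum through k=3: 3.02550e+10.
Order-4 term: −1/1209600 · (0.00000 − 0.00000) = 0.00000.

S_4 ≈ 3.02550e+10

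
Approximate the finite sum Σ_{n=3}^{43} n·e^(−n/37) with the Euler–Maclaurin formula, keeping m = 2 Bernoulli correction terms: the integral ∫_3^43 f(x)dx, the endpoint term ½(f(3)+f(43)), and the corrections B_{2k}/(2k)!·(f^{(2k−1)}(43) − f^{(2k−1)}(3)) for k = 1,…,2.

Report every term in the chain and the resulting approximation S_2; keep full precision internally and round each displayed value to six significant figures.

S_2 ≈ 446.855

The integral term ∫_3^43 x·e^(−x/37) dx = 438.821.
Boundary: ½(f(3) + f(43)) = ½(2.76636 + 13.4508) = 8.10857.
So far: 446.930.
Correction k=1: B_{2}/2! · (f^{(1)}(43) − f^{(1)}(3)) = 1/12 · (-0.0507258 − 0.847353) = -0.0748399.
After k=1: 446.855.
Correction k=2: B_{4}/4! · (f^{(3)}(43) − f^{(3)}(3)) = −1/720 · (0.000419936 − 0.00196610) = 2.14745e-06.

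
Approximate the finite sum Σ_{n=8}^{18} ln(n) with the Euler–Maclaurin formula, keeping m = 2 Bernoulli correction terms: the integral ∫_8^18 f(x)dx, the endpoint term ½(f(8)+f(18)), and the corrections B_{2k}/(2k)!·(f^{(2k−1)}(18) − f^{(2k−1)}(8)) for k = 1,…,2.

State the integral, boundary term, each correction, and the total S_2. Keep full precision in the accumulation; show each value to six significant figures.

S_2 ≈ 27.8703

∫_8^18 ln(x) dx evaluates to 25.3912.
½[f(8) + f(18)] = ½[2.07944 + 2.89037] = 2.48491.
Integral + boundary = 27.8761.
Order-1 term: 1/12 · (0.0555556 − 0.125000) = -0.00578704.
Partial sum through k=1: 27.8703.
Order-2 term: −1/720 · (0.000342936 − 0.00390625) = 4.94905e-06.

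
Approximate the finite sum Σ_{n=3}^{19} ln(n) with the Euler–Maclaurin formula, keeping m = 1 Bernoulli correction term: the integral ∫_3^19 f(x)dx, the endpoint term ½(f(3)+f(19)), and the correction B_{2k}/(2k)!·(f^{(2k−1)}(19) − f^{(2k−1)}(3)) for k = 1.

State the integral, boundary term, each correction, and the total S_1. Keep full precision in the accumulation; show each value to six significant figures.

∫_3^19 ln(x) dx evaluates to 36.6485.
Endpoint term: (f(3) + f(19))/2 = (1.09861 + 2.94444)/2 = 2.02153.
Running total after boundary: 38.6700.
Order-1 term: 1/12 · (0.0526316 − 0.333333) = -0.0233918.

S_1 ≈ 38.6466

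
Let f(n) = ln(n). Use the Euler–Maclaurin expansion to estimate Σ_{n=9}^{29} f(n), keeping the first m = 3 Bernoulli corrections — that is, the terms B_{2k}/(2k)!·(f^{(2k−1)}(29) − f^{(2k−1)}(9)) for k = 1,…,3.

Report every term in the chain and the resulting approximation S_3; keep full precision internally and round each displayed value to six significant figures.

∫_9^29 ln(x) dx evaluates to 57.8766.
½[f(9) + f(29)] = ½[2.19722 + 3.36730] = 2.78226.
Integral + boundary = 60.6588.
k=1: B_{2}/(2)! × [f^{(1)}(29) − f^{(1)}(9)] = 1/12 × (0.0344828 − 0.111111) = -0.00638570.
After k=1: 60.6524.
k=2: B_{4}/(4)! × [f^{(3)}(29) − f^{(3)}(9)] = −1/720 × (8.20042e-05 − 0.00274348) = 3.69650e-06.
After k=2: 60.6524.
k=3: B_{6}/(6)! × [f^{(5)}(29) − f^{(5)}(9)] = 1/30240 × (1.17010e-06 − 0.000406442) = -1.34019e-08.

S_3 ≈ 60.6524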